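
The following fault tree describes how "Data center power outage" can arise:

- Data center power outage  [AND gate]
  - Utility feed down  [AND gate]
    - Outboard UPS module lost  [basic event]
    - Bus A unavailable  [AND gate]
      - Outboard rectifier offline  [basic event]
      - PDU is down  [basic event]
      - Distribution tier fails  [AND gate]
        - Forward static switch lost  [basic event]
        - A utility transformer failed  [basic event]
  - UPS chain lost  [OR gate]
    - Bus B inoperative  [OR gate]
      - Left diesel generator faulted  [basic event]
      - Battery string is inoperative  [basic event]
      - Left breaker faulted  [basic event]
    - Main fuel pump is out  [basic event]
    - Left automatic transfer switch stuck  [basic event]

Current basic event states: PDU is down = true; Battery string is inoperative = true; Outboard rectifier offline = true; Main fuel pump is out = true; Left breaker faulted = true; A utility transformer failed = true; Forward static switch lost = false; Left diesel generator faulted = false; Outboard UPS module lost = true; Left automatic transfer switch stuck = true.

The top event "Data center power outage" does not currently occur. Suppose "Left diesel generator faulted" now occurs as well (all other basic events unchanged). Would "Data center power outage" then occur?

Counterfactual: set "Left diesel generator faulted" to occurred.
Distribution tier fails [AND]: Forward static switch lost=not, A utility transformer failed=occurs → not all inputs occur → does not occur.
Bus A unavailable [AND]: Outboard rectifier offline=occurs, PDU is down=occurs, Distribution tier fails=not → not all inputs occur → does not occur.
Utility feed down [AND]: Outboard UPS module lost=occurs, Bus A unavailable=not → not all inputs occur → does not occur.
Bus B inoperative [OR]: Left diesel generator faulted=occurs, Battery string is inoperative=occurs, Left breaker faulted=occurs → at least one input occurs → occurs.
UPS chain lost [OR]: Bus B inoperative=occurs, Main fuel pump is out=occurs, Left automatic transfer switch stuck=occurs → at least one input occurs → occurs.
Data center power outage [AND]: Utility feed down=not, UPS chain lost=occurs → not all inputs occur → does not occur.

No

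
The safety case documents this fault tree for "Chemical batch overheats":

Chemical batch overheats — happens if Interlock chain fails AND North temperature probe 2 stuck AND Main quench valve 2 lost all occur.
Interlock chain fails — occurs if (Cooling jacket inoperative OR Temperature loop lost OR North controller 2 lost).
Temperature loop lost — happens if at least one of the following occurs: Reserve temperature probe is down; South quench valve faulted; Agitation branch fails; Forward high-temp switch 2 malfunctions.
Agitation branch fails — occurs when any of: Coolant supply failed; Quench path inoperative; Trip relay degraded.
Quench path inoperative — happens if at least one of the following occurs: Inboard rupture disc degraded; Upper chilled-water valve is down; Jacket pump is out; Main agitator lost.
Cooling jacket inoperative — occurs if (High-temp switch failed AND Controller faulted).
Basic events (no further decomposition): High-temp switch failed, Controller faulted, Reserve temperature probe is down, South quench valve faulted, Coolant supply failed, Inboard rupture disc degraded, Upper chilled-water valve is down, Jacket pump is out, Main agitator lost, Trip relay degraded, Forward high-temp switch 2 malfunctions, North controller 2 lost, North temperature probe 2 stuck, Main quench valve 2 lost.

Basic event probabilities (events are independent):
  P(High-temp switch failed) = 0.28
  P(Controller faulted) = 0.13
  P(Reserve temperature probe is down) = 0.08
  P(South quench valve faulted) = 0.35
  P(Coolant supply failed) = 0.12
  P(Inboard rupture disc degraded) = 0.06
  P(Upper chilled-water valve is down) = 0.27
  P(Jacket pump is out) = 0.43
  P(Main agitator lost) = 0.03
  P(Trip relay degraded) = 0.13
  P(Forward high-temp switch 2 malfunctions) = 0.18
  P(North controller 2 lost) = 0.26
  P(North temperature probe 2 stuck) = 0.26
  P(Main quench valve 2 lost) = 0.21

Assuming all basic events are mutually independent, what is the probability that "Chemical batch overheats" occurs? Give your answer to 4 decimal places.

0.0491

P(Cooling jacket inoperative) [AND] = 0.28 × 0.13 = 0.036400
P(Quench path inoperative) [OR] = 1 − (1−0.06) × (1−0.27) × (1−0.43) × (1−0.03) = 0.620600
P(Agitation branch fails) [OR] = 1 − (1−0.12) × (1−0.620600) × (1−0.13) = 0.709531
P(Temperature loop lost) [OR] = 1 − (1−0.08) × (1−0.35) × (1−0.709531) × (1−0.18) = 0.857566
P(Interlock chain fails) [OR] = 1 − (1−0.036400) × (1−0.857566) × (1−0.26) = 0.898435
P(Chemical batch overheats) [AND] = 0.898435 × 0.26 × 0.21 = 0.049055
Rounded to 4 decimal places: P(Chemical batch overheats) ≈ 0.0491.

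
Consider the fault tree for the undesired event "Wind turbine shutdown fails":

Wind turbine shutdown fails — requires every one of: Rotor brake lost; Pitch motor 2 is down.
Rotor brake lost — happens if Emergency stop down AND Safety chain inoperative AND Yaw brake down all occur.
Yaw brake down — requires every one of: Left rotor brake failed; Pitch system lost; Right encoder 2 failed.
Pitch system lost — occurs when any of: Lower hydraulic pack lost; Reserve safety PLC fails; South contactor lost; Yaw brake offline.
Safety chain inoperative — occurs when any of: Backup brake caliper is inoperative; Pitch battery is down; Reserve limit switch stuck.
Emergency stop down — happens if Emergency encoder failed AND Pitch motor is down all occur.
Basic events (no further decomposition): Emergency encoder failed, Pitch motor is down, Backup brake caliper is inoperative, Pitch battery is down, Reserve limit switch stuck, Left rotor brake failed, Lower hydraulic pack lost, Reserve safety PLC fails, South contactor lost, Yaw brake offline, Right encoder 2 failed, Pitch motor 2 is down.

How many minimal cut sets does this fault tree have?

12

Emergency stop down [AND]: one cut set from each child combined → 1 × 1 = 1 cut set(s).
Safety chain inoperative [OR]: union of children's cut sets → 3 cut set(s).
Pitch system lost [OR]: union of children's cut sets → 4 cut set(s).
Yaw brake down [AND]: one cut set from each child combined → 1 × 4 × 1 = 4 cut set(s).
Rotor brake lost [AND]: one cut set from each child combined → 1 × 3 × 4 = 12 cut set(s).
Wind turbine shutdown fails [AND]: one cut set from each child combined → 12 × 1 = 12 cut set(s).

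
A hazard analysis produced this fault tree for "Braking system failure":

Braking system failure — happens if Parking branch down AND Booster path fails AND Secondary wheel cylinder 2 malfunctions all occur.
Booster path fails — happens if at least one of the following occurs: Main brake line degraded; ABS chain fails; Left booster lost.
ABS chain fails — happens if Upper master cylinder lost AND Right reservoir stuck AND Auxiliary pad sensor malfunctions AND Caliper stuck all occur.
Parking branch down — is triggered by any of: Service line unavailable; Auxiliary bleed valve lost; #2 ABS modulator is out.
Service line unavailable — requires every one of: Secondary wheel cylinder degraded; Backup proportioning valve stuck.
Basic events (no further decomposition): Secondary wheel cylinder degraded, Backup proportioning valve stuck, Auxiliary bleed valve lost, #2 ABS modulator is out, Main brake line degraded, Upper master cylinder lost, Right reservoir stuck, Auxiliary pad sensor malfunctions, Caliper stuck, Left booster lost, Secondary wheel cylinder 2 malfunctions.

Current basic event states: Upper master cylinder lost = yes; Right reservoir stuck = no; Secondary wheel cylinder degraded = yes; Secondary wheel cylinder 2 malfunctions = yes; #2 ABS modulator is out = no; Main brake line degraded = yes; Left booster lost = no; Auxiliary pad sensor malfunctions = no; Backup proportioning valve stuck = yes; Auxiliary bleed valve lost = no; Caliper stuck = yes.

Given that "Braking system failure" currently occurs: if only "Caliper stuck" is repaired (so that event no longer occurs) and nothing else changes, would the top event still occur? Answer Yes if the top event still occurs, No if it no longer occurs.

Counterfactual: set "Caliper stuck" to not occurred.
Service line unavailable [AND]: Secondary wheel cylinder degraded=occurs, Backup proportioning valve stuck=occurs → all inputs occur → occurs.
Parking branch down [OR]: Service line unavailable=occurs, Auxiliary bleed valve lost=not, #2 ABS modulator is out=not → at least one input occurs → occurs.
ABS chain fails [AND]: Upper master cylinder lost=occurs, Right reservoir stuck=not, Auxiliary pad sensor malfunctions=not, Caliper stuck=not → not all inputs occur → does not occur.
Booster path fails [OR]: Main brake line degraded=occurs, ABS chain fails=not, Left booster lost=not → at least one input occurs → occurs.
Braking system failure [AND]: Parking branch down=occurs, Booster path fails=occurs, Secondary wheel cylinder 2 malfunctions=occurs → all inputs occur → occurs.

Yes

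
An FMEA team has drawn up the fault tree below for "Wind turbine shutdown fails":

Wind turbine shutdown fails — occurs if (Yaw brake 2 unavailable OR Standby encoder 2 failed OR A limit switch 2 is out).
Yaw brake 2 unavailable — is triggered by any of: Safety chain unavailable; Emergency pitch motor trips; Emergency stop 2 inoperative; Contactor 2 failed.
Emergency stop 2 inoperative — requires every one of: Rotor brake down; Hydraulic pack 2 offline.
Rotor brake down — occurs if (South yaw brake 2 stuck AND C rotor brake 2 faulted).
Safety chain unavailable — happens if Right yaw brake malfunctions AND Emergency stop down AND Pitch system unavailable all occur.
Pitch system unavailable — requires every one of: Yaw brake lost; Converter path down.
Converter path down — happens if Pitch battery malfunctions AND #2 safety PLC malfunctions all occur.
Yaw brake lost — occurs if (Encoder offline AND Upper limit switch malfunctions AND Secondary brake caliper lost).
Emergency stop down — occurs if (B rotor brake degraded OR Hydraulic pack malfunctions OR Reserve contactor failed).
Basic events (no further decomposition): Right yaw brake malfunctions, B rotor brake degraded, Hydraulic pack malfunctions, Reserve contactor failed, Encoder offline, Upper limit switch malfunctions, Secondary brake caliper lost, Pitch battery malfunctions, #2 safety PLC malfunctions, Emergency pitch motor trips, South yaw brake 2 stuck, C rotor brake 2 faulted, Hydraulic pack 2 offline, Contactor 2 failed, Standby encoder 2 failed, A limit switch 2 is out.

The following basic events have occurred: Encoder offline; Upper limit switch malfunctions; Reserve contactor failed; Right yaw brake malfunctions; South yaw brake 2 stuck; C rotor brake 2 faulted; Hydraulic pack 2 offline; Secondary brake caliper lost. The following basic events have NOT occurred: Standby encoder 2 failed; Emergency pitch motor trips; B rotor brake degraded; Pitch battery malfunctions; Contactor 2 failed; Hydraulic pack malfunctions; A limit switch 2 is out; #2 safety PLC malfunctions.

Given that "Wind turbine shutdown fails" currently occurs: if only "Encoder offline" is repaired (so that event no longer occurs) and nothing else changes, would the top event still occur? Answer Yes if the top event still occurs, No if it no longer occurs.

Counterfactual: set "Encoder offline" to not occurred.
Emergency stop down [OR]: B rotor brake degraded=not, Hydraulic pack malfunctions=not, Reserve contactor failed=occurs → at least one input occurs → occurs.
Yaw brake lost [AND]: Encoder offline=not, Upper limit switch malfunctions=occurs, Secondary brake caliper lost=occurs → not all inputs occur → does not occur.
Converter path down [AND]: Pitch battery malfunctions=not, #2 safety PLC malfunctions=not → not all inputs occur → does not occur.
Pitch system unavailable [AND]: Yaw brake lost=not, Converter path down=not → not all inputs occur → does not occur.
Safety chain unavailable [AND]: Right yaw brake malfunctions=occurs, Emergency stop down=occurs, Pitch system unavailable=not → not all inputs occur → does not occur.
Rotor brake down [AND]: South yaw brake 2 stuck=occurs, C rotor brake 2 faulted=occurs → all inputs occur → occurs.
Emergency stop 2 inoperative [AND]: Rotor brake down=occurs, Hydraulic pack 2 offline=occurs → all inputs occur → occurs.
Yaw brake 2 unavailable [OR]: Safety chain unavailable=not, Emergency pitch motor trips=not, Emergency stop 2 inoperative=occurs, Contactor 2 failed=not → at least one input occurs → occurs.
Wind turbine shutdown fails [OR]: Yaw brake 2 unavailable=occurs, Standby encoder 2 failed=not, A limit switch 2 is out=not → at least one input occurs → occurs.

Yes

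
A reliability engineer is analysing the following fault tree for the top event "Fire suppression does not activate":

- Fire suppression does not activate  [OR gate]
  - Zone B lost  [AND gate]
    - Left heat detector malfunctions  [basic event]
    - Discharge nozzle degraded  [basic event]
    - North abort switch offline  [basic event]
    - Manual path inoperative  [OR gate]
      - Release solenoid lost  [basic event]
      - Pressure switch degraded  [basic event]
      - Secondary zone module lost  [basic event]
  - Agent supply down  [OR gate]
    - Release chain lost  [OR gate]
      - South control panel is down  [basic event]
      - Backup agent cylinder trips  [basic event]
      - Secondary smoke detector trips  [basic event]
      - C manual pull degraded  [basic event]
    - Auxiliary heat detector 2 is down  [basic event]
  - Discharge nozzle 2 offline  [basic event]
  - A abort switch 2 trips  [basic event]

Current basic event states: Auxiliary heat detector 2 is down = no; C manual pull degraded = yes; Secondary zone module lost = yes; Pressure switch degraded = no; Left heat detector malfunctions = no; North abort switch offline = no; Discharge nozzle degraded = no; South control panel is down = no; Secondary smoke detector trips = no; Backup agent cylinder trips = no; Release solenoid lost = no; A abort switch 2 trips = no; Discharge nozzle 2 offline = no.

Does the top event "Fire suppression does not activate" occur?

Yes

Manual path inoperative [OR]: Release solenoid lost=not, Pressure switch degraded=not, Secondary zone module lost=occurs → at least one input occurs → occurs.
Zone B lost [AND]: Left heat detector malfunctions=not, Discharge nozzle degraded=not, North abort switch offline=not, Manual path inoperative=occurs → not all inputs occur → does not occur.
Release chain lost [OR]: South control panel is down=not, Backup agent cylinder trips=not, Secondary smoke detector trips=not, C manual pull degraded=occurs → at least one input occurs → occurs.
Agent supply down [OR]: Release chain lost=occurs, Auxiliary heat detector 2 is down=not → at least one input occurs → occurs.
Fire suppression does not activate [OR]: Zone B lost=not, Agent supply down=occurs, Discharge nozzle 2 offline=not, A abort switch 2 trips=not → at least one input occurs → occurs.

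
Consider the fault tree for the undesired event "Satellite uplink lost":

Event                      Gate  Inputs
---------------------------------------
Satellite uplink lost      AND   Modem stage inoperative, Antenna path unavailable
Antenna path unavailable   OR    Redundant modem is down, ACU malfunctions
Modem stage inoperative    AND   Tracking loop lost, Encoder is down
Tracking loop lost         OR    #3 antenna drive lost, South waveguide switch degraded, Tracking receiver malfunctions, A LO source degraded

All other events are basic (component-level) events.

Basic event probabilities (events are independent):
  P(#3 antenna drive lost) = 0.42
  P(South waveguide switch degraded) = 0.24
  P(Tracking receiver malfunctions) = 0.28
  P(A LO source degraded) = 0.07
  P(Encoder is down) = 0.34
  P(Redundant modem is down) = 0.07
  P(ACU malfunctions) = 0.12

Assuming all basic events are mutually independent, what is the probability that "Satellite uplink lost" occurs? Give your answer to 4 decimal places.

0.0435

P(Tracking loop lost) [OR] = 1 − (1−0.42) × (1−0.24) × (1−0.28) × (1−0.07) = 0.704840
P(Modem stage inoperative) [AND] = 0.704840 × 0.34 = 0.239646
P(Antenna path unavailable) [OR] = 1 − (1−0.07) × (1−0.12) = 0.181600
P(Satellite uplink lost) [AND] = 0.239646 × 0.181600 = 0.043520
Rounded to 4 decimal places: P(Satellite uplink lost) ≈ 0.0435.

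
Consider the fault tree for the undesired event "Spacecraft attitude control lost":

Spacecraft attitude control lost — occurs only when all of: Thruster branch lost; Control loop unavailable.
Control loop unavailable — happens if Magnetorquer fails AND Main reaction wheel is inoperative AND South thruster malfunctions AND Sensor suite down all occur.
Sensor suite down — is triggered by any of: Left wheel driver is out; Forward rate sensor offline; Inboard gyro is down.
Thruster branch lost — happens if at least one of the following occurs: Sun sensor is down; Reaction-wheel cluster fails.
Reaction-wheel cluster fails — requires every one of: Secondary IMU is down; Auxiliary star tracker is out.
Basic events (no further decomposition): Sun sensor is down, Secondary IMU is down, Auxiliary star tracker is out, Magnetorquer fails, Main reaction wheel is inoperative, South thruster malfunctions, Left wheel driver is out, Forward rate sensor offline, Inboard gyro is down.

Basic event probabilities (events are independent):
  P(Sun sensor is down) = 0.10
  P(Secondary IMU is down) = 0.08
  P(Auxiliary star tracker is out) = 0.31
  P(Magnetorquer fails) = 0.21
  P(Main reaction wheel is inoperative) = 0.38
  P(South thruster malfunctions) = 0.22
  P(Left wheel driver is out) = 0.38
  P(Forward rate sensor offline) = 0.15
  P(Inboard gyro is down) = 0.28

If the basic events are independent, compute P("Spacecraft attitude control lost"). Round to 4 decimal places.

0.0013

P(Reaction-wheel cluster fails) [AND] = 0.08 × 0.31 = 0.024800
P(Thruster branch lost) [OR] = 1 − (1−0.10) × (1−0.024800) = 0.122320
P(Sensor suite down) [OR] = 1 − (1−0.38) × (1−0.15) × (1−0.28) = 0.620560
P(Control loop unavailable) [AND] = 0.21 × 0.38 × 0.22 × 0.620560 = 0.010895
P(Spacecraft attitude control lost) [AND] = 0.122320 × 0.010895 = 0.001333
Rounded to 4 decimal places: P(Spacecraft attitude control lost) ≈ 0.0013.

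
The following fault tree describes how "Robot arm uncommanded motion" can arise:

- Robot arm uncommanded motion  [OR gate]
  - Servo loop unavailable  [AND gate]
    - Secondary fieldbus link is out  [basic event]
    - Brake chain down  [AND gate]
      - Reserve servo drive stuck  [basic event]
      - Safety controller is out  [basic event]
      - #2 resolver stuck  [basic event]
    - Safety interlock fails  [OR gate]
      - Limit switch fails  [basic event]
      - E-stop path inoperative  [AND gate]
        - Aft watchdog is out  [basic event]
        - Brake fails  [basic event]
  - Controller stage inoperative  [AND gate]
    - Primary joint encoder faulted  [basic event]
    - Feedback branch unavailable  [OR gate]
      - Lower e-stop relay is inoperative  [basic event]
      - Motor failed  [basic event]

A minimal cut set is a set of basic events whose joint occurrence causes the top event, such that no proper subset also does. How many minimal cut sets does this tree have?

Brake chain down [AND]: one cut set from each child combined → 1 × 1 × 1 = 1 cut set(s).
E-stop path inoperative [AND]: one cut set from each child combined → 1 × 1 = 1 cut set(s).
Safety interlock fails [OR]: union of children's cut sets → 2 cut set(s).
Servo loop unavailable [AND]: one cut set from each child combined → 1 × 1 × 2 = 2 cut set(s).
Feedback branch unavailable [OR]: union of children's cut sets → 2 cut set(s).
Controller stage inoperative [AND]: one cut set from each child combined → 1 × 2 = 2 cut set(s).
Robot arm uncommanded motion [OR]: union of children's cut sets → 4 cut set(s).
Minimal cut sets: {#2 resolver stuck, Limit switch fails, Reserve servo drive stuck, Safety controller is out, Secondary fieldbus link is out}; {#2 resolver stuck, Aft watchdog is out, Brake fails, Reserve servo drive stuck, Safety controller is out, Secondary fieldbus link is out}; {Lower e-stop relay is inoperative, Primary joint encoder faulted}; {Motor failed, Primary joint encoder faulted}.

4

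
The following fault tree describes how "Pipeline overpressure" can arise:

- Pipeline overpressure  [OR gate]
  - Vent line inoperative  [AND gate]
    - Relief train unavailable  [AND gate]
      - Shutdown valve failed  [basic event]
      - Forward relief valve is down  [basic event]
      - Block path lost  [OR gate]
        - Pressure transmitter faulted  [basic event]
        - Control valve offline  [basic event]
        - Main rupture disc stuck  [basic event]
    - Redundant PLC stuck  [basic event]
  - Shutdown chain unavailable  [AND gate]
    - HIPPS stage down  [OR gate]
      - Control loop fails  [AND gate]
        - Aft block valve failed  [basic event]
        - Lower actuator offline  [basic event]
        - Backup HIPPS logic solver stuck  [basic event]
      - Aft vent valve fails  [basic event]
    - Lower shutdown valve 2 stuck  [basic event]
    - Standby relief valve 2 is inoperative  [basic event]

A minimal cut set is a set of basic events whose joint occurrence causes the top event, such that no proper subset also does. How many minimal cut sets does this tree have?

5

Block path lost [OR]: union of children's cut sets → 3 cut set(s).
Relief train unavailable [AND]: one cut set from each child combined → 1 × 1 × 3 = 3 cut set(s).
Vent line inoperative [AND]: one cut set from each child combined → 3 × 1 = 3 cut set(s).
Control loop fails [AND]: one cut set from each child combined → 1 × 1 × 1 = 1 cut set(s).
HIPPS stage down [OR]: union of children's cut sets → 2 cut set(s).
Shutdown chain unavailable [AND]: one cut set from each child combined → 2 × 1 × 1 = 2 cut set(s).
Pipeline overpressure [OR]: union of children's cut sets → 5 cut set(s).
Minimal cut sets: {Forward relief valve is down, Pressure transmitter faulted, Redundant PLC stuck, Shutdown valve failed}; {Control valve offline, Forward relief valve is down, Redundant PLC stuck, Shutdown valve failed}; {Forward relief valve is down, Main rupture disc stuck, Redundant PLC stuck, Shutdown valve failed}; {Aft block valve failed, Backup HIPPS logic solver stuck, Lower actuator offline, Lower shutdown valve 2 stuck, Standby relief valve 2 is inoperative}; {Aft vent valve fails, Lower shutdown valve 2 stuck, Standby relief valve 2 is inoperative}.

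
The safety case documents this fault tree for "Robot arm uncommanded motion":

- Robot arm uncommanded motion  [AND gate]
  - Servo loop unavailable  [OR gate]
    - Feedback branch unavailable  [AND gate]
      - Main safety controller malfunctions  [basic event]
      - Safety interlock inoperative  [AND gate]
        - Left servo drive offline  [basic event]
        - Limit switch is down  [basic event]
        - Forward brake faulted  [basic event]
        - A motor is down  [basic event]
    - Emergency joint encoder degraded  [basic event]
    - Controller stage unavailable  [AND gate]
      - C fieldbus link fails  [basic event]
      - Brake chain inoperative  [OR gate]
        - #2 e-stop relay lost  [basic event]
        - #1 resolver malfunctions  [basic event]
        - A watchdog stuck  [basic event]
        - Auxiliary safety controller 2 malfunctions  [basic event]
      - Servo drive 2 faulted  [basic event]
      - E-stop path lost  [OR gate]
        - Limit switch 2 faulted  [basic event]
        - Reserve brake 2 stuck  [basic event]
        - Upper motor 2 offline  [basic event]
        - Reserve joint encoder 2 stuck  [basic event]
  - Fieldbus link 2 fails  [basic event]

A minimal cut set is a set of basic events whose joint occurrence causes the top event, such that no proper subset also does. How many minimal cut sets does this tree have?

Safety interlock inoperative [AND]: one cut set from each child combined → 1 × 1 × 1 × 1 = 1 cut set(s).
Feedback branch unavailable [AND]: one cut set from each child combined → 1 × 1 = 1 cut set(s).
Brake chain inoperative [OR]: union of children's cut sets → 4 cut set(s).
E-stop path lost [OR]: union of children's cut sets → 4 cut set(s).
Controller stage unavailable [AND]: one cut set from each child combined → 1 × 4 × 1 × 4 = 16 cut set(s).
Servo loop unavailable [OR]: union of children's cut sets → 18 cut set(s).
Robot arm uncommanded motion [AND]: one cut set from each child combined → 18 × 1 = 18 cut set(s).

18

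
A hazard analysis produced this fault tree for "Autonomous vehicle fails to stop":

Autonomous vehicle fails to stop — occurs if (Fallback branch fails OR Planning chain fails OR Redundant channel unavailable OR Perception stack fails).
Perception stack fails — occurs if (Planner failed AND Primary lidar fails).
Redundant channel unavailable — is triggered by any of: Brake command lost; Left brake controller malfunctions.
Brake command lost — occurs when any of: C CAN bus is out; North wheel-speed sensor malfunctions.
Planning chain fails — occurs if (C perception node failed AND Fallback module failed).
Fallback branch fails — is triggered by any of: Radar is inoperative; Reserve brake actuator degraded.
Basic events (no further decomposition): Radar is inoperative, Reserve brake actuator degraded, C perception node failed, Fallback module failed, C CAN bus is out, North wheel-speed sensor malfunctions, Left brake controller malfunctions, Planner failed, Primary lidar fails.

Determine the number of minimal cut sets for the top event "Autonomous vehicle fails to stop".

Fallback branch fails [OR]: union of children's cut sets → 2 cut set(s).
Planning chain fails [AND]: one cut set from each child combined → 1 × 1 = 1 cut set(s).
Brake command lost [OR]: union of children's cut sets → 2 cut set(s).
Redundant channel unavailable [OR]: union of children's cut sets → 3 cut set(s).
Perception stack fails [AND]: one cut set from each child combined → 1 × 1 = 1 cut set(s).
Autonomous vehicle fails to stop [OR]: union of children's cut sets → 7 cut set(s).
Minimal cut sets: {Radar is inoperative}; {Reserve brake actuator degraded}; {C perception node failed, Fallback module failed}; {C CAN bus is out}; {North wheel-speed sensor malfunctions}; {Left brake controller malfunctions}; {Planner failed, Primary lidar fails}.

7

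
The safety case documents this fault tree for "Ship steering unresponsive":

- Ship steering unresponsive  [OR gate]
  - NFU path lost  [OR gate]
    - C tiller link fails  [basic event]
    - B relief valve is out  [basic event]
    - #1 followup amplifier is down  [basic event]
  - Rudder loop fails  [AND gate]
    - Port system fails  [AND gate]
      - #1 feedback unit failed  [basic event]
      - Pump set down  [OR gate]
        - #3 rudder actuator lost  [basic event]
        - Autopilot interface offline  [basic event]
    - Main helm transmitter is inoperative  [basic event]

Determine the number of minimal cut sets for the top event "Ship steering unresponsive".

5

NFU path lost [OR]: union of children's cut sets → 3 cut set(s).
Pump set down [OR]: union of children's cut sets → 2 cut set(s).
Port system fails [AND]: one cut set from each child combined → 1 × 2 = 2 cut set(s).
Rudder loop fails [AND]: one cut set from each child combined → 2 × 1 = 2 cut set(s).
Ship steering unresponsive [OR]: union of children's cut sets → 5 cut set(s).
Minimal cut sets: {C tiller link fails}; {B relief valve is out}; {#1 followup amplifier is down}; {#1 feedback unit failed, #3 rudder actuator lost, Main helm transmitter is inoperative}; {#1 feedback unit failed, Autopilot interface offline, Main helm transmitter is inoperative}.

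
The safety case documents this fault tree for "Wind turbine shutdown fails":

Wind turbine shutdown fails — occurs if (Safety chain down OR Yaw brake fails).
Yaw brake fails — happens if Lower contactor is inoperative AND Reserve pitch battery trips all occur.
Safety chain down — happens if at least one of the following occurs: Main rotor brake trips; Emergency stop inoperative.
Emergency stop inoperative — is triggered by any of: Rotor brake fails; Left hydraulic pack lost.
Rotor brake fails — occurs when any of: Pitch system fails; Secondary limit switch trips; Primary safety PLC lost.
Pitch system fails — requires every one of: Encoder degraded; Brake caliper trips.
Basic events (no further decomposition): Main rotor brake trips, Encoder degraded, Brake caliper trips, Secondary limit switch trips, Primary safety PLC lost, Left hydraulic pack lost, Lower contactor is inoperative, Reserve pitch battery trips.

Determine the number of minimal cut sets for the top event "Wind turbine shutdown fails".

Pitch system fails [AND]: one cut set from each child combined → 1 × 1 = 1 cut set(s).
Rotor brake fails [OR]: union of children's cut sets → 3 cut set(s).
Emergency stop inoperative [OR]: union of children's cut sets → 4 cut set(s).
Safety chain down [OR]: union of children's cut sets → 5 cut set(s).
Yaw brake fails [AND]: one cut set from each child combined → 1 × 1 = 1 cut set(s).
Wind turbine shutdown fails [OR]: union of children's cut sets → 6 cut set(s).
Minimal cut sets: {Main rotor brake trips}; {Brake caliper trips, Encoder degraded}; {Secondary limit switch trips}; {Primary safety PLC lost}; {Left hydraulic pack lost}; {Lower contactor is inoperative, Reserve pitch battery trips}.

6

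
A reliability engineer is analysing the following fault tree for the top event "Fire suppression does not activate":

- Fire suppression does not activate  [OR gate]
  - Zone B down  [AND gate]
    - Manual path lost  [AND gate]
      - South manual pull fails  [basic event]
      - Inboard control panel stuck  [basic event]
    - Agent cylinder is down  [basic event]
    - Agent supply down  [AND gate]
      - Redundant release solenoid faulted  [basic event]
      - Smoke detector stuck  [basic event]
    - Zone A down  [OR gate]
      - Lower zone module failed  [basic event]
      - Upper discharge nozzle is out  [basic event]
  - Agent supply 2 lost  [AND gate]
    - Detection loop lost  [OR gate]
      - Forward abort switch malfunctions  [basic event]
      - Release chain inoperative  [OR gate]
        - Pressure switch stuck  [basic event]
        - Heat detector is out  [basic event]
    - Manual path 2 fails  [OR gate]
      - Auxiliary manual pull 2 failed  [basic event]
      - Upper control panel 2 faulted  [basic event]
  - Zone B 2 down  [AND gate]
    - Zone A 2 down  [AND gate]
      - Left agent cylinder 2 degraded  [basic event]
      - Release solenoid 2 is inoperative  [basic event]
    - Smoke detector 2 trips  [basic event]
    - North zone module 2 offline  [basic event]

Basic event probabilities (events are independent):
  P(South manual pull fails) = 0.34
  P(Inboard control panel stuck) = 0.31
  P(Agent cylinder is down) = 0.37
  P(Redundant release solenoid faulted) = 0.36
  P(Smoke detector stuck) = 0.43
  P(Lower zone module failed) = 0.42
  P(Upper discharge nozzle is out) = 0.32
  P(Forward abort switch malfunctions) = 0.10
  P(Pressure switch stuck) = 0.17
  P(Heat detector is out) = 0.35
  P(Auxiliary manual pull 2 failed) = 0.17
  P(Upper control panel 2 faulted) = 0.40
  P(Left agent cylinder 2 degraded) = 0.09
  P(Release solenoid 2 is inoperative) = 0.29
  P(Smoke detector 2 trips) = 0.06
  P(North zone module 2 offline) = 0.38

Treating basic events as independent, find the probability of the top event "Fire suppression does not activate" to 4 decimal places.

0.2614

P(Manual path lost) [AND] = 0.34 × 0.31 = 0.105400
P(Agent supply down) [AND] = 0.36 × 0.43 = 0.154800
P(Zone A down) [OR] = 1 − (1−0.42) × (1−0.32) = 0.605600
P(Zone B down) [AND] = 0.105400 × 0.37 × 0.154800 × 0.605600 = 0.003656
P(Release chain inoperative) [OR] = 1 − (1−0.17) × (1−0.35) = 0.460500
P(Detection loop lost) [OR] = 1 − (1−0.10) × (1−0.460500) = 0.514450
P(Manual path 2 fails) [OR] = 1 − (1−0.17) × (1−0.40) = 0.502000
P(Agent supply 2 lost) [AND] = 0.514450 × 0.502000 = 0.258254
P(Zone A 2 down) [AND] = 0.09 × 0.29 = 0.026100
P(Zone B 2 down) [AND] = 0.026100 × 0.06 × 0.38 = 0.000595
P(Fire suppression does not activate) [OR] = 1 − (1−0.003656) × (1−0.258254) × (1−0.000595) = 0.261406
Rounded to 4 decimal places: P(Fire suppression does not activate) ≈ 0.2614.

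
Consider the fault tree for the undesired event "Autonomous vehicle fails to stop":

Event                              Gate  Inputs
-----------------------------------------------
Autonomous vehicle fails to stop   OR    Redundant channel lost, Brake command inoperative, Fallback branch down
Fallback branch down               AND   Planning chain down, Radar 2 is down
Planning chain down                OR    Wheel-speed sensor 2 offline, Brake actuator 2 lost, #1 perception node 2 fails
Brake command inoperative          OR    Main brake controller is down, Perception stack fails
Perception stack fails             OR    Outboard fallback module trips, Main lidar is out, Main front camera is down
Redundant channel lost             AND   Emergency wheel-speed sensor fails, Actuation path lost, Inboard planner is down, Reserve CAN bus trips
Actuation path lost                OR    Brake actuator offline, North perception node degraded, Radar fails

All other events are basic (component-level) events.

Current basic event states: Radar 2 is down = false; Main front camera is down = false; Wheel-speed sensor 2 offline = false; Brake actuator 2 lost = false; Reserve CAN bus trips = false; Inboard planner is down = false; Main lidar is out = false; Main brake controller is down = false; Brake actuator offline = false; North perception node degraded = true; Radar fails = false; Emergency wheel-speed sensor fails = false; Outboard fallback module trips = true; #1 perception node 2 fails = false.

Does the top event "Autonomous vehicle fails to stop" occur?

Yes

Actuation path lost [OR]: Brake actuator offline=not, North perception node degraded=occurs, Radar fails=not → at least one input occurs → occurs.
Redundant channel lost [AND]: Emergency wheel-speed sensor fails=not, Actuation path lost=occurs, Inboard planner is down=not, Reserve CAN bus trips=not → not all inputs occur → does not occur.
Perception stack fails [OR]: Outboard fallback module trips=occurs, Main lidar is out=not, Main front camera is down=not → at least one input occurs → occurs.
Brake command inoperative [OR]: Main brake controller is down=not, Perception stack fails=occurs → at least one input occurs → occurs.
Planning chain down [OR]: Wheel-speed sensor 2 offline=not, Brake actuator 2 lost=not, #1 perception node 2 fails=not → no input occurs → does not occur.
Fallback branch down [AND]: Planning chain down=not, Radar 2 is down=not → not all inputs occur → does not occur.
Autonomous vehicle fails to stop [OR]: Redundant channel lost=not, Brake command inoperative=occurs, Fallback branch down=not → at least one input occurs → occurs.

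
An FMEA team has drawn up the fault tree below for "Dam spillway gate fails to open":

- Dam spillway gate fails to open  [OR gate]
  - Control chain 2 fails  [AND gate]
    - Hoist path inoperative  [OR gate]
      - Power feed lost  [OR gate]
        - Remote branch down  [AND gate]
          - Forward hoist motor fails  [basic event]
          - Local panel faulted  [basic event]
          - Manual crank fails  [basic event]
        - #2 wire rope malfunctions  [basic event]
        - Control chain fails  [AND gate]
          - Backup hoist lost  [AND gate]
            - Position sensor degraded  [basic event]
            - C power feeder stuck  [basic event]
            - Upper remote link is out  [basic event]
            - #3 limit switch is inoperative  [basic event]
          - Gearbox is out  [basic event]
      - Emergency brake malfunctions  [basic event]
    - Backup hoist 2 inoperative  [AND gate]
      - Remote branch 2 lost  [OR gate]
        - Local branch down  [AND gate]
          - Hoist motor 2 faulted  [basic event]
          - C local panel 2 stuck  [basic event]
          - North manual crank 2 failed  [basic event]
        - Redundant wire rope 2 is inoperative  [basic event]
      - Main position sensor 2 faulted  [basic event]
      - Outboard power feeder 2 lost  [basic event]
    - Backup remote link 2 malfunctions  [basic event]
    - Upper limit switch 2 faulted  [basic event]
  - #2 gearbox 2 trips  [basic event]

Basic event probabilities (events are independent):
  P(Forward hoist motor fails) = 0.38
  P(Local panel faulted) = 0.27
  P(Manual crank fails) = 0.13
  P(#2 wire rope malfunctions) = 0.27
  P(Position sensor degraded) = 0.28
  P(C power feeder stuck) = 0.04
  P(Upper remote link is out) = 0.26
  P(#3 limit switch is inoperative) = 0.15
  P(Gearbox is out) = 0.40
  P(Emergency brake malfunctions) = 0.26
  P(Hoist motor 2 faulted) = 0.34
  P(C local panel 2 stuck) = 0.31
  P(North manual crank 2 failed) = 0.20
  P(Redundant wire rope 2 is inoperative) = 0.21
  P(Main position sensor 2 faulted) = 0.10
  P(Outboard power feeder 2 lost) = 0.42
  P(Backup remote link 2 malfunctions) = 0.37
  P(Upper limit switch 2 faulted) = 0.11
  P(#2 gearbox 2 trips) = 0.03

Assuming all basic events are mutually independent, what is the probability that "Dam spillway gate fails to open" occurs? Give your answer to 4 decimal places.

P(Remote branch down) [AND] = 0.38 × 0.27 × 0.13 = 0.013338
P(Backup hoist lost) [AND] = 0.28 × 0.04 × 0.26 × 0.15 = 0.000437
P(Control chain fails) [AND] = 0.000437 × 0.40 = 0.000175
P(Power feed lost) [OR] = 1 − (1−0.013338) × (1−0.27) × (1−0.000175) = 0.279863
P(Hoist path inoperative) [OR] = 1 − (1−0.279863) × (1−0.26) = 0.467099
P(Local branch down) [AND] = 0.34 × 0.31 × 0.20 = 0.021080
P(Remote branch 2 lost) [OR] = 1 − (1−0.021080) × (1−0.21) = 0.226653
P(Backup hoist 2 inoperative) [AND] = 0.226653 × 0.10 × 0.42 = 0.009519
P(Control chain 2 fails) [AND] = 0.467099 × 0.009519 × 0.37 × 0.11 = 0.000181
P(Dam spillway gate fails to open) [OR] = 1 − (1−0.000181) × (1−0.03) = 0.030176
Rounded to 4 decimal places: P(Dam spillway gate fails to open) ≈ 0.0302.

0.0302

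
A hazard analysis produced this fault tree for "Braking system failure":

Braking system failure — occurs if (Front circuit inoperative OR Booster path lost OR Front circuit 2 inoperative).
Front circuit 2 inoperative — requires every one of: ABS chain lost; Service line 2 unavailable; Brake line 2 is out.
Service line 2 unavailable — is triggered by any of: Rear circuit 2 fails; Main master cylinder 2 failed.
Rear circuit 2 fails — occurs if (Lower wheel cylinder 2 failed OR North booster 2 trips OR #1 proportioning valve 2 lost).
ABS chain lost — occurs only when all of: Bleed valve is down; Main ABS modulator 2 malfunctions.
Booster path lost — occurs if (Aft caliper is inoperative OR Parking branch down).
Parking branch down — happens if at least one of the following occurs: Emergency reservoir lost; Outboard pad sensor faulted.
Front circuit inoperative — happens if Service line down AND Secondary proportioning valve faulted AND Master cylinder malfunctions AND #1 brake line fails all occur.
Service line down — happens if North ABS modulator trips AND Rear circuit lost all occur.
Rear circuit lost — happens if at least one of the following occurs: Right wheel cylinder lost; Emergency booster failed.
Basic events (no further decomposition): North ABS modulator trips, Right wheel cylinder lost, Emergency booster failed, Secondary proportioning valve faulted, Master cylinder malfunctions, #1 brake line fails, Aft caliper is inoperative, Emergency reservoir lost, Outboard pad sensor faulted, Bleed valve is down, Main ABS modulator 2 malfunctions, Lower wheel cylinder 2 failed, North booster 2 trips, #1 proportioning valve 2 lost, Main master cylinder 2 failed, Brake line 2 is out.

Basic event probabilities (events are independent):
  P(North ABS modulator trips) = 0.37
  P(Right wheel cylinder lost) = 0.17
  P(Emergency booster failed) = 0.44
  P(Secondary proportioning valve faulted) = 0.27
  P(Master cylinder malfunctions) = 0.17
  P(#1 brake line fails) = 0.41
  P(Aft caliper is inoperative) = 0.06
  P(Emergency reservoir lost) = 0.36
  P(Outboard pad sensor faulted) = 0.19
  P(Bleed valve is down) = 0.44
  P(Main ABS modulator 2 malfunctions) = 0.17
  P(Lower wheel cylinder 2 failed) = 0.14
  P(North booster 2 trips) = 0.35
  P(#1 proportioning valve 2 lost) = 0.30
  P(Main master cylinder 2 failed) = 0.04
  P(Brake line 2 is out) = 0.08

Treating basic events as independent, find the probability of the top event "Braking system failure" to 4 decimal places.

0.5163

P(Rear circuit lost) [OR] = 1 − (1−0.17) × (1−0.44) = 0.535200
P(Service line down) [AND] = 0.37 × 0.535200 = 0.198024
P(Front circuit inoperative) [AND] = 0.198024 × 0.27 × 0.17 × 0.41 = 0.003727
P(Parking branch down) [OR] = 1 − (1−0.36) × (1−0.19) = 0.481600
P(Booster path lost) [OR] = 1 − (1−0.06) × (1−0.481600) = 0.512704
P(ABS chain lost) [AND] = 0.44 × 0.17 = 0.074800
P(Rear circuit 2 fails) [OR] = 1 − (1−0.14) × (1−0.35) × (1−0.30) = 0.608700
P(Service line 2 unavailable) [OR] = 1 − (1−0.608700) × (1−0.04) = 0.624352
P(Front circuit 2 inoperative) [AND] = 0.074800 × 0.624352 × 0.08 = 0.003736
P(Braking system failure) [OR] = 1 − (1−0.003727) × (1−0.512704) × (1−0.003736) = 0.516334
Rounded to 4 decimal places: P(Braking system failure) ≈ 0.5163.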